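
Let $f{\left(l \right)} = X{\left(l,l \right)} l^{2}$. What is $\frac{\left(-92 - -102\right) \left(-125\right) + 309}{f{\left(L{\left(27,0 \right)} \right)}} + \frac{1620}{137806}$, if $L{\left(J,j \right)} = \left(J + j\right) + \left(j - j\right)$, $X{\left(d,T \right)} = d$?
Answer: $- \frac{48894493}{1356217749} \approx -0.036052$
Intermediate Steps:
$L{\left(J,j \right)} = J + j$ ($L{\left(J,j \right)} = \left(J + j\right) + 0 = J + j$)
$f{\left(l \right)} = l^{3}$ ($f{\left(l \right)} = l l^{2} = l^{3}$)
$\frac{\left(-92 - -102\right) \left(-125\right) + 309}{f{\left(L{\left(27,0 \right)} \right)}} + \frac{1620}{137806} = \frac{\left(-92 - -102\right) \left(-125\right) + 309}{\left(27 + 0\right)^{3}} + \frac{1620}{137806} = \frac{\left(-92 + 102\right) \left(-125\right) + 309}{27^{3}} + 1620 \cdot \frac{1}{137806} = \frac{10 \left(-125\right) + 309}{19683} + \frac{810}{68903} = \left(-1250 + 309\right) \frac{1}{19683} + \frac{810}{68903} = \left(-941\right) \frac{1}{19683} + \frac{810}{68903} = - \frac{941}{19683} + \frac{810}{68903} = - \frac{48894493}{1356217749}$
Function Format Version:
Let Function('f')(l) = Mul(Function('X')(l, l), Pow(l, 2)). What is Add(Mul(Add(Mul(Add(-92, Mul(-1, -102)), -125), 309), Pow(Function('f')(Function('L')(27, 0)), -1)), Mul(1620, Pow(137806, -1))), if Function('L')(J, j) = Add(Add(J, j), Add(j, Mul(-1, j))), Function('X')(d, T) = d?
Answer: Rational(-48894493, 1356217749) ≈ -0.036052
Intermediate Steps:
Function('L')(J, j) = Add(J, j) (Function('L')(J, j) = Add(Add(J, j), 0) = Add(J, j))
Function('f')(l) = Pow(l, 3) (Function('f')(l) = Mul(l, Pow(l, 2)) = Pow(l, 3))
Add(Mul(Add(Mul(Add(-92, Mul(-1, -102)), -125), 309), Pow(Function('f')(Function('L')(27, 0)), -1)), Mul(1620, Pow(137806, -1))) = Add(Mul(Add(Mul(Add(-92, Mul(-1, -102)), -125), 309), Pow(Pow(Add(27, 0), 3), -1)), Mul(1620, Pow(137806, -1))) = Add(Mul(Add(Mul(Add(-92, 102), -125), 309), Pow(Pow(27, 3), -1)), Mul(1620, Rational(1, 137806))) = Add(Mul(Add(Mul(10, -125), 309), Pow(19683, -1)), Rational(810, 68903)) = Add(Mul(Add(-1250, 309), Rational(1, 19683)), Rational(810, 68903)) = Add(Mul(-941, Rational(1, 19683)), Rational(810, 68903)) = Add(Rational(-941, 19683), Rational(810, 68903)) = Rational(-48894493, 1356217749)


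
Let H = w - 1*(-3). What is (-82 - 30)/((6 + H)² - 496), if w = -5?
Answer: 7/30 ≈ 0.23333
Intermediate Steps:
H = -2 (H = -5 - 1*(-3) = -5 + 3 = -2)
(-82 - 30)/((6 + H)² - 496) = (-82 - 30)/((6 - 2)² - 496) = -112/(4² - 496) = -112/(16 - 496) = -112/(-480) = -112*(-1/480) = 7/30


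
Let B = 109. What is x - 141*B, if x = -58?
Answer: -15427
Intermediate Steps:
x - 141*B = -58 - 141*109 = -58 - 15369 = -15427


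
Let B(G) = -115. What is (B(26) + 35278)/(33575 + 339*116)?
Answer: 35163/72899 ≈ 0.48235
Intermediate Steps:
(B(26) + 35278)/(33575 + 339*116) = (-115 + 35278)/(33575 + 339*116) = 35163/(33575 + 39324) = 35163/72899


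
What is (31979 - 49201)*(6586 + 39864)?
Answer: -799961900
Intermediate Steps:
(31979 - 49201)*(6586 + 39864) = -17222*46450 = -799961900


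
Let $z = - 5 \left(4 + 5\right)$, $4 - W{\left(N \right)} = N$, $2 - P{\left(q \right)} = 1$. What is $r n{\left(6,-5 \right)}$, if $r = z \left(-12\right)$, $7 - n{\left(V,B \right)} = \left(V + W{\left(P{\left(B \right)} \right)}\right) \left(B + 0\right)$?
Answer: $28080$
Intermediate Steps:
$P{\left(q \right)} = 1$ ($P{\left(q \right)} = 2 - 1 = 1$)
$W{\left(N \right)} = 4 - N$
$z = -45$ ($z = \left(-5\right) 9 = -45$)
$n{\left(V,B \right)} = 7 - B \left(3 + V\right)$ ($n{\left(V,B \right)} = 7 - \left(V + \left(4 - 1\right)\right) \left(B + 0\right) = 7 - \left(V + \left(4 - 1\right)\right) B = 7 - \left(V + 3\right) B = 7 - \left(3 + V\right) B = 7 - B \left(3 + V\right)$)
$r = 540$ ($r = \left(-45\right) \left(-12\right) = 540$)
$r n{\left(6,-5 \right)} = 540 \left(7 - -15 - \left(-5\right) 6\right) = 540 \left(7 + 15 + 30\right) = 540 \cdot 52 = 28080$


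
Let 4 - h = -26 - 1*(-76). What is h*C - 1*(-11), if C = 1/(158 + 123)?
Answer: 3045/281 ≈ 10.836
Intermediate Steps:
C = 1/281 ≈ 0.0035587
h = -46 (h = 4 - (-26 - 1*(-76)) = 4 - (-26 + 76) = 4 - 1*50 = 4 - 50 = -46)
h*C - 1*(-11) = -46*1/281 - 1*(-11) = -46/281 + 11 = 3045/281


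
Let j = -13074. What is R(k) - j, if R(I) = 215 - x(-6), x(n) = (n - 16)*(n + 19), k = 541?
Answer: 13575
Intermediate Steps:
x(n) = (-16 + n)*(19 + n)
R(I) = 501 (R(I) = 215 - (-304 + (-6)**2 + 3*(-6)) = 215 - (-304 + 36 - 18) = 215 - 1*(-286) = 215 + 286 = 501)
R(k) - j = 501 - 1*(-13074) = 501 + 13074 = 13575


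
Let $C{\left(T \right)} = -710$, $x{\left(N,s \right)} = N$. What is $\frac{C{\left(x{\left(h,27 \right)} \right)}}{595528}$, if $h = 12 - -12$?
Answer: $- \frac{355}{297764} \approx -0.0011922$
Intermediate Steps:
$h = 24$ ($h = 12 + 12 = 24$)
$\frac{C{\left(x{\left(h,27 \right)} \right)}}{595528} = - \frac{710}{595528} = \left(-710\right) \frac{1}{595528} = - \frac{355}{297764}$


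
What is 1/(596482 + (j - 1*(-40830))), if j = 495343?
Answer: 1/1132655 ≈ 8.8288e-7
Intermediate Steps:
1/(596482 + (j - 1*(-40830))) = 1/(596482 + (495343 - 1*(-40830))) = 1/(596482 + (495343 + 40830)) = 1/(596482 + 536173) = 1/1132655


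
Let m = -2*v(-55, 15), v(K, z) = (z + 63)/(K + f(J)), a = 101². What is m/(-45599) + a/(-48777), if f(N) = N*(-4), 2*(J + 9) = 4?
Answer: -1396311665/6672547269 ≈ -0.20926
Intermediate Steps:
J = -7 (J = -9 + (½)*4 = -9 + 2 = -7)
a = 10201
f(N) = -4*N
v(K, z) = (63 + z)/(28 + K) (v(K, z) = (z + 63)/(K - 4*(-7)) = (63 + z)/(K + 28) = (63 + z)/(28 + K))
m = 52/9 (m = -2*(63 + 15)/(28 - 55) = -2*78/(-27) = -(-2)*78/27 = -2*(-26/9) = 52/9 ≈ 5.7778)
m/(-45599) + a/(-48777) = (52/9)/(-45599) + 10201/(-48777) = (52/9)*(-1/45599) + 10201*(-1/48777) = -52/410391 - 10201/48777 = -1396311665/6672547269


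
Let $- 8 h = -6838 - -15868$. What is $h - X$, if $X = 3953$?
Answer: $- \frac{20327}{4} \approx -5081.8$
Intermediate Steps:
$h = - \frac{4515}{4}$ ($h = - \frac{-6838 - -15868}{8} = - \frac{-6838 + 15868}{8} = \left(- \frac{1}{8}\right) 9030 = - \frac{4515}{4} \approx -1128.8$)
$h - X = - \frac{4515}{4} - 3953 = - \frac{20327}{4}$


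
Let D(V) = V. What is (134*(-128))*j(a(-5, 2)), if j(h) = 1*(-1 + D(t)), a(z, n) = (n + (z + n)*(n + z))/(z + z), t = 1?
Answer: 0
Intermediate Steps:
a(z, n) = (n + (n + z)²)/(2*z) (a(z, n) = (n + (n + z)*(n + z))/((2*z)) = (n + (n + z)²)*(1/(2*z)) = (n + (n + z)²)/(2*z))
j(h) = 0 (j(h) = 1*(-1 + 1) = 1*0 = 0)
(134*(-128))*j(a(-5, 2)) = (134*(-128))*0 = -17152*0 = 0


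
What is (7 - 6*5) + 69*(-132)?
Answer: -9131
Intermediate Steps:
(7 - 6*5) + 69*(-132) = (7 - 30) - 9108 = -23 - 9108 = -9131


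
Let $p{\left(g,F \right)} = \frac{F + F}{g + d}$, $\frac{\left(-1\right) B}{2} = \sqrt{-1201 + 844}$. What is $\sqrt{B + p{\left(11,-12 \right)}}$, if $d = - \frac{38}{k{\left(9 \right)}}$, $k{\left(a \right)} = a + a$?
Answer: $\frac{\sqrt{-270 - 200 i \sqrt{357}}}{10} \approx 4.1944 - 4.5047 i$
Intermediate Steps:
$k{\left(a \right)} = 2 a$
$d = - \frac{19}{9}$ ($d = - \frac{38}{2 \cdot 9} = - \frac{38}{18} = \left(-38\right) \frac{1}{18} = - \frac{19}{9} \approx -2.1111$)
$B = - 2 i \sqrt{357}$ ($B = - 2 \sqrt{-1201 + 844} = - 2 \sqrt{-357} = - 2 i \sqrt{357} \approx - 37.789 i$)
$p{\left(g,F \right)} = \frac{2 F}{- \frac{19}{9} + g}$ ($p{\left(g,F \right)} = \frac{F + F}{g - \frac{19}{9}} = \frac{2 F}{- \frac{19}{9} + g}$)
$\sqrt{B + p{\left(11,-12 \right)}} = \sqrt{- 2 i \sqrt{357} + 18 \left(-12\right) \frac{1}{-19 + 9 \cdot 11}} = \sqrt{- 2 i \sqrt{357} + 18 \left(-12\right) \frac{1}{-19 + 99}} = \sqrt{- 2 i \sqrt{357} + 18 \left(-12\right) \frac{1}{80}} = \sqrt{- 2 i \sqrt{357} - \frac{27}{10}} = \sqrt{- \frac{27}{10} - 2 i \sqrt{357}}$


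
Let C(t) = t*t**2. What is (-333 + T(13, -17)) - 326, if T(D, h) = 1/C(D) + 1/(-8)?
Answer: -11584773/17576 ≈ -659.13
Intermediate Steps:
C(t) = t**3
T(D, h) = -1/8 + D**(-3) (T(D, h) = 1/D**3 + 1/(-8) = 1/D**3 + 1*(-1/8) = D**(-3) - 1/8 = -1/8 + D**(-3))
(-333 + T(13, -17)) - 326 = (-333 + (-1/8 + 13**(-3))) - 326 = (-333 + (-1/8 + 1/2197)) - 326 = (-333 - 2189/17576) - 326 = -5854997/17576 - 326 = -11584773/17576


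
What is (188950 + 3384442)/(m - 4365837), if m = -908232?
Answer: -3573392/5274069 ≈ -0.67754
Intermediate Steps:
(188950 + 3384442)/(m - 4365837) = (188950 + 3384442)/(-908232 - 4365837) = 3573392/(-5274069) = 3573392*(-1/5274069) = -3573392/5274069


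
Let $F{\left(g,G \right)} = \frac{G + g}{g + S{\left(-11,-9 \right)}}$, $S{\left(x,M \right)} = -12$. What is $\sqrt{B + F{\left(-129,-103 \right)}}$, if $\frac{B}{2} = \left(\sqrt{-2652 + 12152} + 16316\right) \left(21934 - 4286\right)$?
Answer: $\frac{2 \sqrt{2862314974482 + 1754299440 \sqrt{95}}}{141} \approx 24069.0$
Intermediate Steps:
$F{\left(g,G \right)} = \frac{G + g}{-12 + g}$ ($F{\left(g,G \right)} = \frac{G + g}{g - 12} = \frac{G + g}{-12 + g}$)
$B = 575889536 + 352960 \sqrt{95}$ ($B = 2 \left(\sqrt{-2652 + 12152} + 16316\right) \left(21934 - 4286\right) = 2 \left(\sqrt{9500} + 16316\right) 17648 = 2 \left(10 \sqrt{95} + 16316\right) 17648 = 2 \left(16316 + 10 \sqrt{95}\right) 17648 = 2 \left(287944768 + 176480 \sqrt{95}\right) = 575889536 + 352960 \sqrt{95} \approx 5.7933 \cdot 10^{8}$)
$\sqrt{B + F{\left(-129,-103 \right)}} = \sqrt{\left(575889536 + 352960 \sqrt{95}\right) + \frac{-103 - 129}{-12 - 129}} = \sqrt{\left(575889536 + 352960 \sqrt{95}\right) + \frac{1}{-141} \left(-232\right)} = \sqrt{\left(575889536 + 352960 \sqrt{95}\right) - - \frac{232}{141}} = \sqrt{\left(575889536 + 352960 \sqrt{95}\right) + \frac{232}{141}} = \sqrt{\frac{81200424808}{141} + 352960 \sqrt{95}}$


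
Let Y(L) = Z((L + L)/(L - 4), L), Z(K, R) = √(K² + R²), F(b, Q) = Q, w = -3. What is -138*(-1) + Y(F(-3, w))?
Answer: 138 + 3*√53/7 ≈ 141.12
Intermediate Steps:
Y(L) = √(L² + 4*L²/(-4 + L)²) (Y(L) = √(((L + L)/(L - 4))² + L²) = √(((2*L)/(-4 + L))² + L²) = √((2*L/(-4 + L))² + L²) = √(4*L²/(-4 + L)² + L²) = √(L² + 4*L²/(-4 + L)²))
-138*(-1) + Y(F(-3, w)) = -138*(-1) + √((-3)² + 4*(-3)²/(-4 - 3)²) = 138 + √(9 + 4*9/(-7)²) = 138 + √(9 + 4*9*(1/49)) = 138 + √(9 + 36/49) = 138 + √(477/49) = 138 + 3*√53/7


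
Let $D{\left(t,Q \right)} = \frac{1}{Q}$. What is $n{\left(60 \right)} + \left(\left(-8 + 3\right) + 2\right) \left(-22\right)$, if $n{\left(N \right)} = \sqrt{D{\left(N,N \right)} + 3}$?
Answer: $66 + \frac{\sqrt{2715}}{30} \approx 67.737$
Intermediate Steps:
$n{\left(N \right)} = \sqrt{3 + \frac{1}{N}}$ ($n{\left(N \right)} = \sqrt{\frac{1}{N} + 3} = \sqrt{3 + \frac{1}{N}}$)
$n{\left(60 \right)} + \left(\left(-8 + 3\right) + 2\right) \left(-22\right) = \sqrt{3 + \frac{1}{60}} + \left(\left(-8 + 3\right) + 2\right) \left(-22\right) = \sqrt{3 + \frac{1}{60}} + \left(-5 + 2\right) \left(-22\right) = \sqrt{\frac{181}{60}} - -66 = \frac{\sqrt{2715}}{30} + 66 = 66 + \frac{\sqrt{2715}}{30}$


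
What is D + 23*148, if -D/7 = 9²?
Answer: 2837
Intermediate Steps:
D = -567 (D = -7*9² = -7*81 = -567)
D + 23*148 = -567 + 23*148 = -567 + 3404 = 2837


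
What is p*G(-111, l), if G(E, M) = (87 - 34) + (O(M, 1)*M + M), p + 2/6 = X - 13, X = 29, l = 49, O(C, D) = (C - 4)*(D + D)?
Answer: 70688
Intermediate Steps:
O(C, D) = 2*D*(-4 + C) (O(C, D) = (-4 + C)*(2*D) = 2*D*(-4 + C))
p = 47/3 (p = -⅓ + (29 - 13) = -⅓ + 16 = 47/3 ≈ 15.667)
G(E, M) = 53 + M + M*(-8 + 2*M) (G(E, M) = (87 - 34) + ((2*1*(-4 + M))*M + M) = 53 + ((-8 + 2*M)*M + M) = 53 + (M*(-8 + 2*M) + M) = 53 + (M + M*(-8 + 2*M)) = 53 + M + M*(-8 + 2*M))
p*G(-111, l) = 47*(53 + 49 + 2*49*(-4 + 49))/3 = 47*(53 + 49 + 2*49*45)/3 = 47*(53 + 49 + 4410)/3 = (47/3)*4512 = 70688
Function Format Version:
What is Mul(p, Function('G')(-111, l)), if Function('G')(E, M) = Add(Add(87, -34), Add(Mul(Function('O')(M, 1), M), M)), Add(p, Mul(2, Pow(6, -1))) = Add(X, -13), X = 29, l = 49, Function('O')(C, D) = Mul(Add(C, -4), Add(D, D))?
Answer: 70688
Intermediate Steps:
Function('O')(C, D) = Mul(2, D, Add(-4, C)) (Function('O')(C, D) = Mul(Add(-4, C), Mul(2, D)) = Mul(2, D, Add(-4, C)))
p = Rational(47, 3) (p = Add(Rational(-1, 3), Add(29, -13)) = Add(Rational(-1, 3), 16) = Rational(47, 3) ≈ 15.667)
Function('G')(E, M) = Add(53, M, Mul(M, Add(-8, Mul(2, M)))) (Function('G')(E, M) = Add(Add(87, -34), Add(Mul(Mul(2, 1, Add(-4, M)), M), M)) = Add(53, Add(Mul(Add(-8, Mul(2, M)), M), M)) = Add(53, Add(Mul(M, Add(-8, Mul(2, M))), M)) = Add(53, Add(M, Mul(M, Add(-8, Mul(2, M))))) = Add(53, M, Mul(M, Add(-8, Mul(2, M)))))
Mul(p, Function('G')(-111, l)) = Mul(Rational(47, 3), Add(53, 49, Mul(2, 49, Add(-4, 49)))) = Mul(Rational(47, 3), Add(53, 49, Mul(2, 49, 45))) = Mul(Rational(47, 3), Add(53, 49, 4410)) = Mul(Rational(47, 3), 4512) = 70688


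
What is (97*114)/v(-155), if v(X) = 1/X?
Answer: -1713990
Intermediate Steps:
(97*114)/v(-155) = (97*114)/(1/(-155)) = 11058/(-1/155) = 11058*(-155) = -1713990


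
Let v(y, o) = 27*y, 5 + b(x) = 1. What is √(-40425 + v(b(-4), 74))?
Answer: I*√40533 ≈ 201.33*I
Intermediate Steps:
b(x) = -4 (b(x) = -5 + 1 = -4)
√(-40425 + v(b(-4), 74)) = √(-40425 + 27*(-4)) = √(-40425 - 108) = √(-40533) = I*√40533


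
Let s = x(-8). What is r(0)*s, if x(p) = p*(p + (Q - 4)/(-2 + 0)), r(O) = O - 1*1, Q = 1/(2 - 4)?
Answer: -46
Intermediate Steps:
Q = -½ (Q = 1/(-2) = -½ ≈ -0.50000)
r(O) = -1 + O (r(O) = O - 1 = -1 + O)
x(p) = p*(9/4 + p) (x(p) = p*(p + (-½ - 4)/(-2 + 0)) = p*(p - 9/2/(-2)) = p*(p - 9/2*(-½)) = p*(p + 9/4) = p*(9/4 + p))
s = 46 (s = (¼)*(-8)*(9 + 4*(-8)) = (¼)*(-8)*(9 - 32) = (¼)*(-8)*(-23) = 46)
r(0)*s = (-1 + 0)*46 = -1*46 = -46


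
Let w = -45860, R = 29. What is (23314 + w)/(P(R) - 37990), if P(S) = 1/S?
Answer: 653834/1101709 ≈ 0.59347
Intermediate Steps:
(23314 + w)/(P(R) - 37990) = (23314 - 45860)/(1/29 - 37990) = -22546/(1/29 - 37990) = -22546/(-1101709/29) = -22546*(-29/1101709) = 653834/1101709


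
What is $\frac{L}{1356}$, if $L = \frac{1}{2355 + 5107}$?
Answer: $\frac{1}{10118472} \approx 9.8829 \cdot 10^{-8}$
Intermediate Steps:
$L = \frac{1}{7462} \approx 0.00013401$
$\frac{L}{1356} = \frac{1}{7462 \cdot 1356} = \frac{1}{7462} \cdot \frac{1}{1356} = \frac{1}{10118472}$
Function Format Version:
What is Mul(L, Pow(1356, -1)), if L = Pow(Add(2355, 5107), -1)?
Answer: Rational(1, 10118472) ≈ 9.8829e-8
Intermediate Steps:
L = Rational(1, 7462) (L = Pow(7462, -1) = Rational(1, 7462) ≈ 0.00013401)
Mul(L, Pow(1356, -1)) = Mul(Rational(1, 7462), Pow(1356, -1)) = Mul(Rational(1, 7462), Rational(1, 1356)) = Rational(1, 10118472)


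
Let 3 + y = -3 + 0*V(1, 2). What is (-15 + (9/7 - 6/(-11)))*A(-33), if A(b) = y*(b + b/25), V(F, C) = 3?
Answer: -474552/175 ≈ -2711.7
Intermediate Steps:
y = -6 (y = -3 + (-3 + 0*3) = -3 + (-3 + 0) = -3 - 3 = -6)
A(b) = -156*b/25 (A(b) = -6*(b + b/25) = -156*b/25)
(-15 + (9/7 - 6/(-11)))*A(-33) = (-15 + (9/7 - 6/(-11)))*(-156/25*(-33)) = (-15 + (9*(⅐) - 6*(-1/11)))*(5148/25) = (-15 + (9/7 + 6/11))*(5148/25) = (-15 + 141/77)*(5148/25) = -1014/77*5148/25 = -474552/175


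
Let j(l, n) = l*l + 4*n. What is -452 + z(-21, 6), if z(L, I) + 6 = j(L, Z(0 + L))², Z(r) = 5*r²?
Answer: 85765663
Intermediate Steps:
j(l, n) = l² + 4*n
z(L, I) = -6 + 441*L⁴ (z(L, I) = -6 + (L² + 4*(5*(0 + L)²))² = -6 + (L² + 4*(5*L²))² = -6 + (L² + 20*L²)² = -6 + (21*L²)² = -6 + 441*L⁴)
-452 + z(-21, 6) = -452 + (-6 + 441*(-21)⁴) = -452 + (-6 + 441*194481) = -452 + (-6 + 85766121) = -452 + 85766115 = 85765663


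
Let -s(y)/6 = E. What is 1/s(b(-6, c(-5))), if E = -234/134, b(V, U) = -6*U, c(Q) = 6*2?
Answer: 67/702 ≈ 0.095442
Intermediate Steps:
c(Q) = 12
E = -117/67 (E = -234*1/134 = -117/67 ≈ -1.7463)
s(y) = 702/67 (s(y) = -6*(-117/67) = 702/67)
1/s(b(-6, c(-5))) = 1/(702/67) = 67/702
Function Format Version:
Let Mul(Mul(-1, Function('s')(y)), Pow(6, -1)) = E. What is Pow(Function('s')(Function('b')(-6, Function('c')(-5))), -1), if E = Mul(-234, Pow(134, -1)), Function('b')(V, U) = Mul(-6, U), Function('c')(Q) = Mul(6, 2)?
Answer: Rational(67, 702) ≈ 0.095442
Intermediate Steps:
Function('c')(Q) = 12
E = Rational(-117, 67) (E = Mul(-234, Rational(1, 134)) = Rational(-117, 67) ≈ -1.7463)
Function('s')(y) = Rational(702, 67) (Function('s')(y) = Mul(-6, Rational(-117, 67)) = Rational(702, 67))
Pow(Function('s')(Function('b')(-6, Function('c')(-5))), -1) = Pow(Rational(702, 67), -1) = Rational(67, 702)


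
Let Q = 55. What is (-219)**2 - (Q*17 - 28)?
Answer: 47054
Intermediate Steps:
(-219)**2 - (Q*17 - 28) = (-219)**2 - (55*17 - 28) = 47961 - (935 - 28) = 47961 - 1*907 = 47961 - 907 = 47054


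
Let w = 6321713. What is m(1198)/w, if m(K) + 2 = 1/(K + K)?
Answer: -4791/15146824348 ≈ -3.1630e-7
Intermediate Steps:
m(K) = -2 + 1/(2*K) (m(K) = -2 + 1/(K + K) = -2 + 1/(2*K))
m(1198)/w = (-2 + (½)/1198)/6321713 = (-2 + (½)*(1/1198))*(1/6321713) = (-2 + 1/2396)*(1/6321713) = -4791/2396*1/6321713 = -4791/15146824348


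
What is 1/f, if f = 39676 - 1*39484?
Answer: 1/192 ≈ 0.0052083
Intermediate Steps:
f = 192 (f = 39676 - 39484 = 192)
1/f = 1/192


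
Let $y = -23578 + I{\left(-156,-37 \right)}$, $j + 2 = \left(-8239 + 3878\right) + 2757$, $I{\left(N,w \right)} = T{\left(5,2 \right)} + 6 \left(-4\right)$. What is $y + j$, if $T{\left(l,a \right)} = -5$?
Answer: $-25213$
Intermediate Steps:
$I{\left(N,w \right)} = -29$ ($I{\left(N,w \right)} = -5 + 6 \left(-4\right) = -5 - 24 = -29$)
$j = -1606$ ($j = -2 + \left(\left(-8239 + 3878\right) + 2757\right) = -2 + \left(-4361 + 2757\right) = -2 - 1604 = -1606$)
$y = -23607$ ($y = -23578 - 29 = -23607$)
$y + j = -23607 - 1606 = -25213$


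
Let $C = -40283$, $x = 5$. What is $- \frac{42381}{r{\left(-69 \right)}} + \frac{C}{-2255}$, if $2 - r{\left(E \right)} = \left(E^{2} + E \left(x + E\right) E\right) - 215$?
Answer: $\frac{479831045}{27074432} \approx 17.723$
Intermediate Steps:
$r{\left(E \right)} = 217 - E^{2} - E^{2} \left(5 + E\right)$ ($r{\left(E \right)} = 2 - \left(\left(E^{2} + E \left(5 + E\right) E\right) - 215\right) = 2 - \left(\left(E^{2} + E^{2} \left(5 + E\right)\right) - 215\right) = 2 - \left(-215 + E^{2} + E^{2} \left(5 + E\right)\right) = 217 - E^{2} - E^{2} \left(5 + E\right)$)
$- \frac{42381}{r{\left(-69 \right)}} + \frac{C}{-2255} = - \frac{42381}{217 - \left(-69\right)^{3} - 6 \left(-69\right)^{2}} - \frac{40283}{-2255} = - \frac{42381}{217 - -328509 - 28566} - - \frac{40283}{2255} = - \frac{42381}{217 + 328509 - 28566} + \frac{40283}{2255} = - \frac{42381}{300160} + \frac{40283}{2255} = \frac{479831045}{27074432}$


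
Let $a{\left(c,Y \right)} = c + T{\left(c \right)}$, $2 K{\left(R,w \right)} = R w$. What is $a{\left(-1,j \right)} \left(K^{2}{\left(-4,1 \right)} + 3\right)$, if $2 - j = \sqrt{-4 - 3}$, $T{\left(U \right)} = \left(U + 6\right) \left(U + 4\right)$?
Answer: $98$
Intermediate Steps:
$K{\left(R,w \right)} = \frac{R w}{2}$
$T{\left(U \right)} = \left(4 + U\right) \left(6 + U\right)$ ($T{\left(U \right)} = \left(6 + U\right) \left(4 + U\right) = \left(4 + U\right) \left(6 + U\right)$)
$j = 2 - i \sqrt{7}$ ($j = 2 - \sqrt{-4 - 3} = 2 - \sqrt{-7} = 2 - i \sqrt{7} \approx 2.0 - 2.6458 i$)
$a{\left(c,Y \right)} = 24 + c^{2} + 11 c$ ($a{\left(c,Y \right)} = c + \left(24 + c^{2} + 10 c\right) = 24 + c^{2} + 11 c$)
$a{\left(-1,j \right)} \left(K^{2}{\left(-4,1 \right)} + 3\right) = \left(24 + \left(-1\right)^{2} + 11 \left(-1\right)\right) \left(\left(\frac{1}{2} \left(-4\right) 1\right)^{2} + 3\right) = \left(24 + 1 - 11\right) \left(\left(-2\right)^{2} + 3\right) = 14 \left(4 + 3\right) = 14 \cdot 7 = 98$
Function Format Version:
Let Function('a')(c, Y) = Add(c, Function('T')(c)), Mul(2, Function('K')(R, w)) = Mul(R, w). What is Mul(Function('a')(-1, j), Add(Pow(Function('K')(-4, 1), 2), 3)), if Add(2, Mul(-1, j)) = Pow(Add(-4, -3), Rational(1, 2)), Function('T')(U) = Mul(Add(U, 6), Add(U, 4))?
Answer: 98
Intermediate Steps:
Function('K')(R, w) = Mul(Rational(1, 2), R, w) (Function('K')(R, w) = Mul(Rational(1, 2), Mul(R, w)) = Mul(Rational(1, 2), R, w))
Function('T')(U) = Mul(Add(4, U), Add(6, U)) (Function('T')(U) = Mul(Add(6, U), Add(4, U)) = Mul(Add(4, U), Add(6, U)))
j = Add(2, Mul(-1, I, Pow(7, Rational(1, 2)))) (j = Add(2, Mul(-1, Pow(Add(-4, -3), Rational(1, 2)))) = Add(2, Mul(-1, Pow(-7, Rational(1, 2)))) = Add(2, Mul(-1, Mul(I, Pow(7, Rational(1, 2))))) = Add(2, Mul(-1, I, Pow(7, Rational(1, 2)))) ≈ Add(2.0000, Mul(-2.6458, I)))
Function('a')(c, Y) = Add(24, Pow(c, 2), Mul(11, c)) (Function('a')(c, Y) = Add(c, Add(24, Pow(c, 2), Mul(10, c))) = Add(24, Pow(c, 2), Mul(11, c)))
Mul(Function('a')(-1, j), Add(Pow(Function('K')(-4, 1), 2), 3)) = Mul(Add(24, Pow(-1, 2), Mul(11, -1)), Add(Pow(Mul(Rational(1, 2), -4, 1), 2), 3)) = Mul(Add(24, 1, -11), Add(Pow(-2, 2), 3)) = Mul(14, Add(4, 3)) = Mul(14, 7) = 98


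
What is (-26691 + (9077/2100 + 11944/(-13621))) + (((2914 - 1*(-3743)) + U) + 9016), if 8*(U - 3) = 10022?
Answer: -69785454952/7151025 ≈ -9758.8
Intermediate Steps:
U = 5023/4 (U = 3 + (⅛)*10022 = 3 + 5011/4 = 5023/4 ≈ 1255.8)
(-26691 + (9077/2100 + 11944/(-13621))) + (((2914 - 1*(-3743)) + U) + 9016) = (-26691 + (9077/2100 + 11944/(-13621))) + (((2914 - 1*(-3743)) + 5023/4) + 9016) = (-26691 + (9077*(1/2100) + 11944*(-1/13621))) + (((2914 + 3743) + 5023/4) + 9016) = (-26691 + (9077/2100 - 11944/13621)) + ((6657 + 5023/4) + 9016) = (-26691 + 98555417/28604100) + (31651/4 + 9016) = -763373477683/28604100 + 67715/4 = -69785454952/7151025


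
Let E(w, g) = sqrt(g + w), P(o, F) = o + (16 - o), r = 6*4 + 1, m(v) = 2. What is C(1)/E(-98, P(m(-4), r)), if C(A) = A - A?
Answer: 0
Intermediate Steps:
C(A) = 0
r = 25 (r = 24 + 1 = 25)
P(o, F) = 16
C(1)/E(-98, P(m(-4), r)) = 0/(sqrt(16 - 98)) = 0/(sqrt(-82)) = 0/((I*sqrt(82))) = 0*(-I*sqrt(82)/82) = 0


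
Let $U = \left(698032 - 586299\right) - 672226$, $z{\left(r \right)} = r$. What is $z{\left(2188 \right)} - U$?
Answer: $562681$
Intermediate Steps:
$U = -560493$ ($U = 111733 - 672226 = -560493$)
$z{\left(2188 \right)} - U = 2188 - -560493 = 2188 + 560493 = 562681$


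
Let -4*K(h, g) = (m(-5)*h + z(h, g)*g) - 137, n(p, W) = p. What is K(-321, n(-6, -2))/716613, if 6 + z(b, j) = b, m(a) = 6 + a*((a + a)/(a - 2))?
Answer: -15343/20065164 ≈ -0.00076466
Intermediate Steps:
m(a) = 6 + 2*a²/(-2 + a) (m(a) = 6 + a*((2*a)/(-2 + a)) = 6 + a*(2*a/(-2 + a)) = 6 + 2*a²/(-2 + a))
z(b, j) = -6 + b
K(h, g) = 137/4 + 2*h/7 - g*(-6 + h)/4 (K(h, g) = -(((2*(-6 + (-5)² + 3*(-5))/(-2 - 5))*h + (-6 + h)*g) - 137)/4 = -(((2*(-6 + 25 - 15)/(-7))*h + g*(-6 + h)) - 137)/4 = -(((2*(-⅐)*4)*h + g*(-6 + h)) - 137)/4 = -((-8*h/7 + g*(-6 + h)) - 137)/4 = -(-137 - 8*h/7 + g*(-6 + h))/4 = 137/4 + 2*h/7 - g*(-6 + h)/4)
K(-321, n(-6, -2))/716613 = (137/4 + (2/7)*(-321) - ¼*(-6)*(-6 - 321))/716613 = (137/4 - 642/7 - ¼*(-6)*(-327))*(1/716613) = (137/4 - 642/7 - 981/2)*(1/716613) = -15343/28*1/716613 = -15343/20065164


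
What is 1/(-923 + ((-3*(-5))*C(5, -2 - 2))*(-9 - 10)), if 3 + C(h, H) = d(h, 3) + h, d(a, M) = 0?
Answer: -1/1493 ≈ -0.00066979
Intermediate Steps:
C(h, H) = -3 + h (C(h, H) = -3 + (0 + h) = -3 + h)
1/(-923 + ((-3*(-5))*C(5, -2 - 2))*(-9 - 10)) = 1/(-923 + ((-3*(-5))*(-3 + 5))*(-9 - 10)) = 1/(-923 + (15*2)*(-19)) = 1/(-923 + 30*(-19)) = 1/(-923 - 570) = 1/(-1493) = -1/1493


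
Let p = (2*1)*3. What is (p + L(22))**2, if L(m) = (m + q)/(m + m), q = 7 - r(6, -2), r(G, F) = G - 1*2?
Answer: 83521/1936 ≈ 43.141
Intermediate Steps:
r(G, F) = -2 + G (r(G, F) = G - 2 = -2 + G)
q = 3 (q = 7 - (-2 + 6) = 7 - 1*4 = 7 - 4 = 3)
p = 6 (p = 2*3 = 6)
L(m) = (3 + m)/(2*m) (L(m) = (m + 3)/(m + m) = (3 + m)/((2*m)) = (3 + m)*(1/(2*m)) = (3 + m)/(2*m))
(p + L(22))**2 = (6 + (1/2)*(3 + 22)/22)**2 = (6 + (1/2)*(1/22)*25)**2 = (6 + 25/44)**2 = (289/44)**2 = 83521/1936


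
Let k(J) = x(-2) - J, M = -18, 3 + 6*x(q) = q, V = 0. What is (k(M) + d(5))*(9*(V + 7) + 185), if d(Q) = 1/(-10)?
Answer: 63488/15 ≈ 4232.5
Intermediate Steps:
x(q) = -1/2 + q/6
d(Q) = -1/10
k(J) = -5/6 - J (k(J) = (-1/2 + (1/6)*(-2)) - J = (-1/2 - 1/3) - J = -5/6 - J)
(k(M) + d(5))*(9*(V + 7) + 185) = ((-5/6 - 1*(-18)) - 1/10)*(9*(0 + 7) + 185) = ((-5/6 + 18) - 1/10)*(9*7 + 185) = (103/6 - 1/10)*(63 + 185) = (256/15)*248 = 63488/15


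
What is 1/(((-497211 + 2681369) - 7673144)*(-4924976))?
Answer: 1/27033124314336 ≈ 3.6992e-14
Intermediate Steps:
1/(((-497211 + 2681369) - 7673144)*(-4924976)) = -1/4924976/(2184158 - 7673144) = -1/4924976/(-5488986) = -1/5488986*(-1/4924976) = 1/27033124314336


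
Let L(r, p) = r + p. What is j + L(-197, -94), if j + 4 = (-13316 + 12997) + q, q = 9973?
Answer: 9359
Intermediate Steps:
L(r, p) = p + r
j = 9650 (j = -4 + ((-13316 + 12997) + 9973) = -4 + (-319 + 9973) = -4 + 9654 = 9650)
j + L(-197, -94) = 9650 + (-94 - 197) = 9650 - 291 = 9359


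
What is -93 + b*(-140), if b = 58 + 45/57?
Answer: -158147/19 ≈ -8323.5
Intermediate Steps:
b = 1117/19 (b = 58 + 45*(1/57) = 58 + 15/19 = 1117/19 ≈ 58.789)
-93 + b*(-140) = -93 + (1117/19)*(-140) = -93 - 156380/19 = -158147/19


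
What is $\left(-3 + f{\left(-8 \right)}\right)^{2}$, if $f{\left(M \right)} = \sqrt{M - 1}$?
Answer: $- 18 i \approx - 18.0 i$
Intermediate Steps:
$f{\left(M \right)} = \sqrt{-1 + M}$
$\left(-3 + f{\left(-8 \right)}\right)^{2} = \left(-3 + \sqrt{-1 - 8}\right)^{2} = \left(-3 + \sqrt{-9}\right)^{2} = \left(-3 + 3 i\right)^{2}$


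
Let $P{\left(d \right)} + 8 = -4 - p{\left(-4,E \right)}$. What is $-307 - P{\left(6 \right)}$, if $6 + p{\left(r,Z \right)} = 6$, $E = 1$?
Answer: $-295$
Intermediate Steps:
$p{\left(r,Z \right)} = 0$ ($p{\left(r,Z \right)} = -6 + 6 = 0$)
$P{\left(d \right)} = -12$ ($P{\left(d \right)} = -8 - 4 = -12$)
$-307 - P{\left(6 \right)} = -307 - -12 = -307 + 12 = -295$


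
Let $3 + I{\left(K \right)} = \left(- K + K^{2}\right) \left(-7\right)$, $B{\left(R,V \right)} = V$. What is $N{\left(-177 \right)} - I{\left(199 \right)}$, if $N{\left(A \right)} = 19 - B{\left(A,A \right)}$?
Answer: $276013$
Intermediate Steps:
$I{\left(K \right)} = -3 - 7 K^{2} + 7 K$ ($I{\left(K \right)} = -3 + \left(- K + K^{2}\right) \left(-7\right) = -3 + \left(K^{2} - K\right) \left(-7\right) = -3 - \left(- 7 K + 7 K^{2}\right) = -3 - 7 K^{2} + 7 K$)
$N{\left(A \right)} = 19 - A$
$N{\left(-177 \right)} - I{\left(199 \right)} = \left(19 - -177\right) - \left(-3 - 7 \cdot 199^{2} + 7 \cdot 199\right) = \left(19 + 177\right) - \left(-3 - 277207 + 1393\right) = 196 - \left(-3 - 277207 + 1393\right) = 196 - -275817 = 196 + 275817 = 276013$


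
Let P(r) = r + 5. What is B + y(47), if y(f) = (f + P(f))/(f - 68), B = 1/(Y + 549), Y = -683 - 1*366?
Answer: -16507/3500 ≈ -4.7163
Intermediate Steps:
P(r) = 5 + r
Y = -1049 (Y = -683 - 366 = -1049)
B = -1/500 (B = 1/(-1049 + 549) = 1/(-500) = -1/500 ≈ -0.0020000)
y(f) = (5 + 2*f)/(-68 + f) (y(f) = (f + (5 + f))/(f - 68) = (5 + 2*f)/(-68 + f))
B + y(47) = -1/500 + (5 + 2*47)/(-68 + 47) = -1/500 + (5 + 94)/(-21) = -1/500 - 1/21*99 = -1/500 - 33/7 = -16507/3500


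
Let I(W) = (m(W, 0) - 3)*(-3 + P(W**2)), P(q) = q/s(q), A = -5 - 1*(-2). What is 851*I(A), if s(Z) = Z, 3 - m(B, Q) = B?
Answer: -5106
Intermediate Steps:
m(B, Q) = 3 - B
A = -3 (A = -5 + 2 = -3)
P(q) = 1 (P(q) = q/q = 1)
I(W) = 2*W (I(W) = ((3 - W) - 3)*(-3 + 1) = -W*(-2) = 2*W)
851*I(A) = 851*(2*(-3)) = 851*(-6) = -5106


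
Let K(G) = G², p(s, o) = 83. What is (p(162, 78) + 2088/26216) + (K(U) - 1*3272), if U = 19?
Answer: -319555/113 ≈ -2827.9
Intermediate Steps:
(p(162, 78) + 2088/26216) + (K(U) - 1*3272) = (83 + 2088/26216) + (19² - 1*3272) = (83 + 2088*(1/26216)) + (361 - 3272) = (83 + 9/113) - 2911 = 9388/113 - 2911 = -319555/113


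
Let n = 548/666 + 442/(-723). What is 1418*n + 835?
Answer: 91077551/80253 ≈ 1134.9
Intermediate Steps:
n = 16972/80253 (n = 548*(1/666) + 442*(-1/723) = 274/333 - 442/723 = 16972/80253 ≈ 0.21148)
1418*n + 835 = 1418*(16972/80253) + 835 = 24066296/80253 + 835 = 91077551/80253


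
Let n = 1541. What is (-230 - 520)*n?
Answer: -1155750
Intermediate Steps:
(-230 - 520)*n = (-230 - 520)*1541 = -750*1541 = -1155750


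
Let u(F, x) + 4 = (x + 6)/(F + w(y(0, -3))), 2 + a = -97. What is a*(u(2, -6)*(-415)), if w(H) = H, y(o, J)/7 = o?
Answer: -164340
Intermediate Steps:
a = -99 (a = -2 - 97 = -99)
y(o, J) = 7*o
u(F, x) = -4 + (6 + x)/F (u(F, x) = -4 + (x + 6)/(F + 7*0) = -4 + (6 + x)/(F + 0) = -4 + (6 + x)/F)
a*(u(2, -6)*(-415)) = -99*(6 - 6 - 4*2)/2*(-415) = -99*(6 - 6 - 8)/2*(-415) = -99*(½)*(-8)*(-415) = -(-396)*(-415) = -99*1660 = -164340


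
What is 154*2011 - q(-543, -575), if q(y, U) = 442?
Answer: 309252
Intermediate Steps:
154*2011 - q(-543, -575) = 154*2011 - 1*442 = 309694 - 442 = 309252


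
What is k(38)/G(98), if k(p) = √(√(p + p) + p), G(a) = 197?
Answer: √(38 + 2*√19)/197 ≈ 0.034696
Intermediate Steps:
k(p) = √(p + √2*√p) (k(p) = √(√(2*p) + p) = √(√2*√p + p) = √(p + √2*√p))
k(38)/G(98) = √(38 + √2*√38)/197 = √(38 + 2*√19)*(1/197) = √(38 + 2*√19)/197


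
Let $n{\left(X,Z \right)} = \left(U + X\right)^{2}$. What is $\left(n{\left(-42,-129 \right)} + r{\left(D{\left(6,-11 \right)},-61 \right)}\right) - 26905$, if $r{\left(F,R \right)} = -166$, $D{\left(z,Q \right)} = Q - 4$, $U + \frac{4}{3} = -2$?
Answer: $- \frac{225143}{9} \approx -25016.0$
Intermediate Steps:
$U = - \frac{10}{3}$ ($U = - \frac{4}{3} - 2 = - \frac{10}{3} \approx -3.3333$)
$D{\left(z,Q \right)} = -4 + Q$ ($D{\left(z,Q \right)} = Q - 4 = -4 + Q$)
$n{\left(X,Z \right)} = \left(- \frac{10}{3} + X\right)^{2}$
$\left(n{\left(-42,-129 \right)} + r{\left(D{\left(6,-11 \right)},-61 \right)}\right) - 26905 = \left(\frac{\left(-10 + 3 \left(-42\right)\right)^{2}}{9} - 166\right) - 26905 = \left(\frac{\left(-10 - 126\right)^{2}}{9} - 166\right) - 26905 = \left(\frac{\left(-136\right)^{2}}{9} - 166\right) - 26905 = \left(\frac{1}{9} \cdot 18496 - 166\right) - 26905 = \left(\frac{18496}{9} - 166\right) - 26905 = \frac{17002}{9} - 26905 = - \frac{225143}{9}$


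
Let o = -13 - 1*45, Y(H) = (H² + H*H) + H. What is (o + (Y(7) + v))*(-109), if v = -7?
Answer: -4360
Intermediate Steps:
Y(H) = H + 2*H² (Y(H) = (H² + H²) + H = 2*H² + H = H + 2*H²)
o = -58 (o = -13 - 45 = -58)
(o + (Y(7) + v))*(-109) = (-58 + (7*(1 + 2*7) - 7))*(-109) = (-58 + (7*(1 + 14) - 7))*(-109) = (-58 + (7*15 - 7))*(-109) = (-58 + (105 - 7))*(-109) = (-58 + 98)*(-109) = 40*(-109) = -4360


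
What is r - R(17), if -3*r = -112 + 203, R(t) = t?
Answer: -142/3 ≈ -47.333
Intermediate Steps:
r = -91/3 (r = -(-112 + 203)/3 = -⅓*91 = -91/3 ≈ -30.333)
r - R(17) = -91/3 - 1*17 = -91/3 - 17 = -142/3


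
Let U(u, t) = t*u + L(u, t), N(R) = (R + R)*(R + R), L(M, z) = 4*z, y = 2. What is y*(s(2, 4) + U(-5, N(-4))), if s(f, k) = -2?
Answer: -132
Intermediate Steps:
N(R) = 4*R**2 (N(R) = (2*R)*(2*R) = 4*R**2)
U(u, t) = 4*t + t*u (U(u, t) = t*u + 4*t = 4*t + t*u)
y*(s(2, 4) + U(-5, N(-4))) = 2*(-2 + (4*(-4)**2)*(4 - 5)) = 2*(-2 + (4*16)*(-1)) = 2*(-2 + 64*(-1)) = 2*(-2 - 64) = 2*(-66) = -132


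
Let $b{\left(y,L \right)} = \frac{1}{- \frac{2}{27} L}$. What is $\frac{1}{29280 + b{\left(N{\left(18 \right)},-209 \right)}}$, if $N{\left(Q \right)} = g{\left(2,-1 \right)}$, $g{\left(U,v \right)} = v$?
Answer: $\frac{418}{12239067} \approx 3.4153 \cdot 10^{-5}$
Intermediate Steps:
$N{\left(Q \right)} = -1$
$b{\left(y,L \right)} = - \frac{27}{2 L}$ ($b{\left(y,L \right)} = \frac{1}{\left(-2\right) \frac{1}{27} L} = \frac{1}{\left(- \frac{2}{27}\right) L} = - \frac{27}{2 L}$)
$\frac{1}{29280 + b{\left(N{\left(18 \right)},-209 \right)}} = \frac{1}{29280 - \frac{27}{2 \left(-209\right)}} = \frac{1}{29280 - - \frac{27}{418}} = \frac{1}{29280 + \frac{27}{418}} = \frac{1}{\frac{12239067}{418}} = \frac{418}{12239067}$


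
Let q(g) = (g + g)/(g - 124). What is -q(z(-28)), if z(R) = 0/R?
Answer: 0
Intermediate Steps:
z(R) = 0
q(g) = 2*g/(-124 + g) (q(g) = (2*g)/(-124 + g) = 2*g/(-124 + g))
-q(z(-28)) = -2*0/(-124 + 0) = -2*0/(-124) = -2*0*(-1)/124 = -1*0 = 0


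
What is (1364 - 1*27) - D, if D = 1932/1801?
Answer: 2406005/1801 ≈ 1335.9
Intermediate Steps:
D = 1932/1801 (D = 1932*(1/1801) = 1932/1801 ≈ 1.0727)
(1364 - 1*27) - D = (1364 - 1*27) - 1*1932/1801 = (1364 - 27) - 1932/1801 = 1337 - 1932/1801 = 2406005/1801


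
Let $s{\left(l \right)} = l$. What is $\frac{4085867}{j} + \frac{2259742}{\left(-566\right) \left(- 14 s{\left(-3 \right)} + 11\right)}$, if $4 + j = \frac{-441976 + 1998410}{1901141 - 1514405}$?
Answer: $\frac{11850343513672049}{71170255} \approx 1.6651 \cdot 10^{8}$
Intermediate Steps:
$j = \frac{4745}{193368}$ ($j = -4 + \frac{-441976 + 1998410}{1901141 - 1514405} = -4 + \frac{1556434}{386736} = -4 + 1556434 \cdot \frac{1}{386736} = -4 + \frac{778217}{193368} = \frac{4745}{193368} \approx 0.024539$)
$\frac{4085867}{j} + \frac{2259742}{\left(-566\right) \left(- 14 s{\left(-3 \right)} + 11\right)} = \frac{4085867}{\frac{4745}{193368}} + \frac{2259742}{\left(-566\right) \left(\left(-14\right) \left(-3\right) + 11\right)} = 4085867 \cdot \frac{193368}{4745} + \frac{2259742}{\left(-566\right) \left(42 + 11\right)} = \frac{790075930056}{4745} + \frac{2259742}{\left(-566\right) 53} = \frac{790075930056}{4745} + \frac{2259742}{-29998} = \frac{790075930056}{4745} + 2259742 \left(- \frac{1}{29998}\right) = \frac{790075930056}{4745} - \frac{1129871}{14999} = \frac{11850343513672049}{71170255}$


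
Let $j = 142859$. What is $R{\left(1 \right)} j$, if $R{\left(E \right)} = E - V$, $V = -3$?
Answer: $571436$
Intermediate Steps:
$R{\left(E \right)} = 3 + E$ ($R{\left(E \right)} = E - -3 = E + 3 = 3 + E$)
$R{\left(1 \right)} j = \left(3 + 1\right) 142859 = 4 \cdot 142859 = 571436$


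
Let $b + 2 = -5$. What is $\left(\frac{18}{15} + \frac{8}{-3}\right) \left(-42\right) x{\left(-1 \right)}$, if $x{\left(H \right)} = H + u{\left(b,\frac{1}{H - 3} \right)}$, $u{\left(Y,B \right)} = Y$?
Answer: $- \frac{2464}{5} \approx -492.8$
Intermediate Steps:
$b = -7$ ($b = -2 - 5 = -7$)
$x{\left(H \right)} = -7 + H$ ($x{\left(H \right)} = H - 7 = -7 + H$)
$\left(\frac{18}{15} + \frac{8}{-3}\right) \left(-42\right) x{\left(-1 \right)} = \left(\frac{18}{15} + \frac{8}{-3}\right) \left(-42\right) \left(-7 - 1\right) = \left(18 \cdot \frac{1}{15} + 8 \left(- \frac{1}{3}\right)\right) \left(-42\right) \left(-8\right) = \left(\frac{6}{5} - \frac{8}{3}\right) \left(-42\right) \left(-8\right) = \left(- \frac{22}{15}\right) \left(-42\right) \left(-8\right) = \frac{308}{5} \left(-8\right) = - \frac{2464}{5}$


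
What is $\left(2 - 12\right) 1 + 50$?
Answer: $40$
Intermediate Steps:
$\left(2 - 12\right) 1 + 50 = \left(-10\right) 1 + 50 = -10 + 50 = 40$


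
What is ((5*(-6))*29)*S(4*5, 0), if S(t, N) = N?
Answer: 0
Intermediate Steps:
((5*(-6))*29)*S(4*5, 0) = ((5*(-6))*29)*0 = -30*29*0 = -870*0 = 0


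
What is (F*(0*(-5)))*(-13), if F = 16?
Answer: 0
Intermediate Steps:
(F*(0*(-5)))*(-13) = (16*(0*(-5)))*(-13) = (16*0)*(-13) = 0*(-13) = 0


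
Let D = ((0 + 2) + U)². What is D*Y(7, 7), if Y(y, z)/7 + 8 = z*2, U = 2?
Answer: 672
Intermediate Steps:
Y(y, z) = -56 + 14*z (Y(y, z) = -56 + 7*(z*2) = -56 + 7*(2*z) = -56 + 14*z)
D = 16 (D = ((0 + 2) + 2)² = (2 + 2)² = 4² = 16)
D*Y(7, 7) = 16*(-56 + 14*7) = 16*(-56 + 98) = 16*42 = 672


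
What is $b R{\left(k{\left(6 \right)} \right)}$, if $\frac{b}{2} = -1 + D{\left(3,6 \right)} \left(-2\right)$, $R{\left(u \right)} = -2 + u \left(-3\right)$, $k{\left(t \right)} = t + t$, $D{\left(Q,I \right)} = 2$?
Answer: $380$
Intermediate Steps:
$k{\left(t \right)} = 2 t$
$R{\left(u \right)} = -2 - 3 u$
$b = -10$ ($b = 2 \left(-1 + 2 \left(-2\right)\right) = 2 \left(-1 - 4\right) = 2 \left(-5\right) = -10$)
$b R{\left(k{\left(6 \right)} \right)} = - 10 \left(-2 - 3 \cdot 2 \cdot 6\right) = - 10 \left(-2 - 36\right) = \left(-10\right) \left(-38\right) = 380$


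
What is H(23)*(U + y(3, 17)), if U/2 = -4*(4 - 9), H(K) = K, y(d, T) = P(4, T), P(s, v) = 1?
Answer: 943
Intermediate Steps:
y(d, T) = 1
U = 40 (U = 2*(-4*(4 - 9)) = 2*(-4*(-5)) = 2*20 = 40)
H(23)*(U + y(3, 17)) = 23*(40 + 1) = 23*41 = 943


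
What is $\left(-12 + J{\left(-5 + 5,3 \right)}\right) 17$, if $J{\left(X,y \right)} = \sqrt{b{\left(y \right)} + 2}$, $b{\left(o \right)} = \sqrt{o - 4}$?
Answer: $-204 + 17 \sqrt{2 + i} \approx -179.26 + 5.8405 i$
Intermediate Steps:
$b{\left(o \right)} = \sqrt{-4 + o}$
$J{\left(X,y \right)} = \sqrt{2 + \sqrt{-4 + y}}$ ($J{\left(X,y \right)} = \sqrt{\sqrt{-4 + y} + 2} = \sqrt{2 + \sqrt{-4 + y}}$)
$\left(-12 + J{\left(-5 + 5,3 \right)}\right) 17 = \left(-12 + \sqrt{2 + \sqrt{-4 + 3}}\right) 17 = \left(-12 + \sqrt{2 + \sqrt{-1}}\right) 17 = \left(-12 + \sqrt{2 + i}\right) 17 = -204 + 17 \sqrt{2 + i}$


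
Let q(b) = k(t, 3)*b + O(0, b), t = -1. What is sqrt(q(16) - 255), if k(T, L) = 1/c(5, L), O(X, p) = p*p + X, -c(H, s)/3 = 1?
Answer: I*sqrt(39)/3 ≈ 2.0817*I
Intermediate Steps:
c(H, s) = -3 (c(H, s) = -3*1 = -3)
O(X, p) = X + p**2 (O(X, p) = p**2 + X = X + p**2)
k(T, L) = -1/3 (k(T, L) = 1/(-3) = -1/3)
q(b) = b**2 - b/3 (q(b) = -b/3 + (0 + b**2) = -b/3 + b**2 = b**2 - b/3)
sqrt(q(16) - 255) = sqrt(16*(-1/3 + 16) - 255) = sqrt(16*(47/3) - 255) = sqrt(752/3 - 255) = sqrt(-13/3) = I*sqrt(39)/3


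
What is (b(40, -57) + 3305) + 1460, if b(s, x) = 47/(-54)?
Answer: 257263/54 ≈ 4764.1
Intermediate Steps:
b(s, x) = -47/54 (b(s, x) = 47*(-1/54) = -47/54)
(b(40, -57) + 3305) + 1460 = (-47/54 + 3305) + 1460 = 178423/54 + 1460 = 257263/54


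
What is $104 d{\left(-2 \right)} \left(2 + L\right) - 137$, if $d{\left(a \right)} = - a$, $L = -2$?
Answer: $-137$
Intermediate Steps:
$104 d{\left(-2 \right)} \left(2 + L\right) - 137 = 104 \left(-1\right) \left(-2\right) \left(2 - 2\right) - 137 = 104 \cdot 2 \cdot 0 - 137 = 104 \cdot 0 - 137 = 0 - 137 = -137$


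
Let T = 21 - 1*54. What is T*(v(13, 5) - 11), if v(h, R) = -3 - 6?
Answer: 660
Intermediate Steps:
v(h, R) = -9
T = -33 (T = 21 - 54 = -33)
T*(v(13, 5) - 11) = -33*(-9 - 11) = -33*(-20) = 660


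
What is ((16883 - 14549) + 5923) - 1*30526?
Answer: -22269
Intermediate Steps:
((16883 - 14549) + 5923) - 1*30526 = (2334 + 5923) - 30526 = 8257 - 30526 = -22269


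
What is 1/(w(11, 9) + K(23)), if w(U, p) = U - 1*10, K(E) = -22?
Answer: -1/21 ≈ -0.047619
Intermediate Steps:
w(U, p) = -10 + U (w(U, p) = U - 10 = -10 + U)
1/(w(11, 9) + K(23)) = 1/((-10 + 11) - 22) = 1/(1 - 22) = 1/(-21) = -1/21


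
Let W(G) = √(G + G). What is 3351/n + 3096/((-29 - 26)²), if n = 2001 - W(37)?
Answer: 32679844767/12111879175 + 3351*√74/4003927 ≈ 2.7054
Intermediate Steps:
W(G) = √2*√G (W(G) = √(2*G) = √2*√G)
n = 2001 - √74 (n = 2001 - √2*√37 = 2001 - √74 ≈ 1992.4)
3351/n + 3096/((-29 - 26)²) = 3351/(2001 - √74) + 3096/((-29 - 26)²) = 3351/(2001 - √74) + 3096/((-55)²) = 3351/(2001 - √74) + 3096/3025 = 3096/3025 + 3351/(2001 - √74)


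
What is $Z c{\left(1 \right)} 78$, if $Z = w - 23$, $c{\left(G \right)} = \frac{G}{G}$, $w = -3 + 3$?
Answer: $-1794$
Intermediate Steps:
$w = 0$
$c{\left(G \right)} = 1$
$Z = -23$ ($Z = 0 - 23 = -23$)
$Z c{\left(1 \right)} 78 = \left(-23\right) 1 \cdot 78 = \left(-23\right) 78 = -1794$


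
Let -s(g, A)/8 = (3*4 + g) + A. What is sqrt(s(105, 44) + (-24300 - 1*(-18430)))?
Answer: I*sqrt(7158) ≈ 84.605*I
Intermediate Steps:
s(g, A) = -96 - 8*A - 8*g (s(g, A) = -8*((3*4 + g) + A) = -8*((12 + g) + A) = -8*(12 + A + g) = -96 - 8*A - 8*g)
sqrt(s(105, 44) + (-24300 - 1*(-18430))) = sqrt((-96 - 8*44 - 8*105) + (-24300 - 1*(-18430))) = sqrt((-96 - 352 - 840) + (-24300 + 18430)) = sqrt(-1288 - 5870) = sqrt(-7158) = I*sqrt(7158)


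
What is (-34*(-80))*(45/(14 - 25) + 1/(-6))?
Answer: -382160/33 ≈ -11581.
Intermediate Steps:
(-34*(-80))*(45/(14 - 25) + 1/(-6)) = 2720*(45/(-11) + 1*(-⅙)) = 2720*(45*(-1/11) - ⅙) = 2720*(-45/11 - ⅙) = 2720*(-281/66) = -382160/33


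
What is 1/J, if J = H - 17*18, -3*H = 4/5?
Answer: -15/4594 ≈ -0.0032651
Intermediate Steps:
H = -4/15 (H = -4/(3*5) = -⅓*⅘ = -4/15 ≈ -0.26667)
J = -4594/15 (J = -4/15 - 17*18 = -4/15 - 306 = -4594/15 ≈ -306.27)
1/J = 1/(-4594/15) = -15/4594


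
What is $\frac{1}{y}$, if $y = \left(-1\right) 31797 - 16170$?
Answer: $- \frac{1}{47967} \approx -2.0848 \cdot 10^{-5}$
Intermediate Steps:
$y = -47967$ ($y = -31797 - 16170 = -47967$)
$\frac{1}{y} = \frac{1}{-47967} = - \frac{1}{47967}$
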